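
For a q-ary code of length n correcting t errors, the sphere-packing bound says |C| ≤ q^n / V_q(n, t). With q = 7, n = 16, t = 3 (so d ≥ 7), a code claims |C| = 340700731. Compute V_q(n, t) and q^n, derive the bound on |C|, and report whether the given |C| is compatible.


V_q(n, t) = 125377, q^n = 33232930569601, Hamming bound = 265064011, |C| = 340700731 > bound (violated).

Step 1: Compute V_q(n, t) = Σ_{j=0}^3 C(n, j) (q−1)^j.
  j = 0: C(16,0)·(6)^0 = 1·1 = 1.
  j = 1: C(16,1)·(6)^1 = 16·6 = 96.
  j = 2: C(16,2)·(6)^2 = 120·36 = 4320.
  j = 3: C(16,3)·(6)^3 = 560·216 = 120960.
  V_q(n, t) = 1 + 96 + 4320 + 120960 = 125377.
Step 2: q^n = 7^16 = 33232930569601.
Step 3: Hamming bound ⌊q^n / V_q(n,t)⌋ = ⌊33232930569601/125377⌋ = 265064011.
Step 4: Compare |C| = 340700731 to 265064011: violated.
The claimed |C| lies above the Hamming bound, so no 7-ary code of length 16 with d ≥ 7 can have 340700731 codewords.


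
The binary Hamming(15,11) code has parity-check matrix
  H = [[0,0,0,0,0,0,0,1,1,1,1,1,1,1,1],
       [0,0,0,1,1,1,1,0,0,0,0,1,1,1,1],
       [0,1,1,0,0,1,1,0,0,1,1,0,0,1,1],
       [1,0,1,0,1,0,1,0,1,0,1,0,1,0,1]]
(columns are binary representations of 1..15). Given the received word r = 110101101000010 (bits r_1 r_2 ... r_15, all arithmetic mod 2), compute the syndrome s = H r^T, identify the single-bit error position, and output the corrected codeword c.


s = (0, 0, 0, 1)^T, error position = 1, corrected codeword c = 010101101000010

Compute s = H r^T mod 2 one row at a time:
  s_1 = 0 + 1 + 0 + 0 + 0 + 0 + 1 + 0 = 2 ≡ 0 (mod 2).
  s_2 = 1 + 0 + 1 + 1 + 0 + 0 + 1 + 0 = 4 ≡ 0 (mod 2).
  s_3 = 1 + 0 + 1 + 1 + 0 + 0 + 1 + 0 = 4 ≡ 0 (mod 2).
  s_4 = 1 + 0 + 0 + 1 + 1 + 0 + 0 + 0 = 3 ≡ 1 (mod 2).
s = (0, 0, 0, 1)^T — this equals column 1 of H (binary 0001), so error is at position 1.
Correct: flip bit 1 of r = 110101101000010 to get c = 010101101000010.


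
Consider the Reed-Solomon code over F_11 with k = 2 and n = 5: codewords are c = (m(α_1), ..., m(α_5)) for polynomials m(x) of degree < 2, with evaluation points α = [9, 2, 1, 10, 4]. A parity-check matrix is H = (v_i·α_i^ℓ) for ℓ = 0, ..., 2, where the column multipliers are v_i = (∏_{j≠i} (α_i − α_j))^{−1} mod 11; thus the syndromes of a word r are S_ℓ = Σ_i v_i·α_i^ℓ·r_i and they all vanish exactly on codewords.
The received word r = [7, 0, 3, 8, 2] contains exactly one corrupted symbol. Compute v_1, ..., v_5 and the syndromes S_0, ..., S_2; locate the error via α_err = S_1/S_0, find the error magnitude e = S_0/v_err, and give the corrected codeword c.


S = (10, 10, 10), error at position 3, error magnitude e = 4, c = [7, 0, 10, 8, 2].

Step 1: column multipliers v_i = (∏_{j≠i}(α_i − α_j))^{−1} mod 11.
  i = 1 (α = 9): (9−2)(9−1)(9−10)(9−4) = 7·8·(−1)·5 = −280 ≡ 6, so v_1 = 6^{−1} = 2 (mod 11).
  i = 2 (α = 2): (2−9)(2−1)(2−10)(2−4) = (−7)·1·(−8)·(−2) = −112 ≡ 9, so v_2 = 9^{−1} = 5 (mod 11).
  i = 3 (α = 1): (1−9)(1−2)(1−10)(1−4) = (−8)·(−1)·(−9)·(−3) = 216 ≡ 7, so v_3 = 7^{−1} = 8 (mod 11).
  i = 4 (α = 10): (10−9)(10−2)(10−1)(10−4) = 1·8·9·6 = 432 ≡ 3, so v_4 = 3^{−1} = 4 (mod 11).
  i = 5 (α = 4): (4−9)(4−2)(4−1)(4−10) = (−5)·2·3·(−6) = 180 ≡ 4, so v_5 = 4^{−1} = 3 (mod 11).
  v = [2, 5, 8, 4, 3].
Step 2: syndromes of r = [7, 0, 3, 8, 2] (all sums mod 11).
  S_0 = Σ v_i r_i = 2·7 + 5·0 + 8·3 + 4·8 + 3·2 = 76 ≡ 10.
  S_1 = Σ v_i α_i r_i = 2·9·7 + 5·2·0 + 8·1·3 + 4·10·8 + 3·4·2 = 494 ≡ 10.
  α_i^2 mod 11 = [4, 4, 1, 1, 5].
  S_2 = Σ v_i α_i^2 r_i = 2·4·7 + 5·4·0 + 8·1·3 + 4·1·8 + 3·5·2 = 142 ≡ 10.
  S = (10, 10, 10) ≠ 0, so r is not a codeword (an error is present).
Step 3: locate the error. For a single error e at position i, S_ℓ = v_i·e·α_i^ℓ, so α_err = S_1/S_0.
  S_0^{−1} = 10^{−1} = 10 (mod 11), so α_err = 10·10 = 100 ≡ 1 = α_3. Error position i = 3.
  Consistency check: S_2/S_1 = 10·10 = 100 ≡ 1 = α_err ✓ (single-error assumption holds).
Step 4: error magnitude e = S_0/v_3 = S_0·∏_{j≠3}(α_3 − α_j) = 10·7 = 70 ≡ 4 (mod 11).
Step 5: correct position 3: c_3 = r_3 − e = 3 − 4 ≡ 10 (mod 11). Hence c = [7, 0, 10, 8, 2].
  Check: interpolating c through the α_i gives m(x) = 9 + 1·x (degree < 2) with m(α_i) = c_i for every i, so c is indeed a codeword.


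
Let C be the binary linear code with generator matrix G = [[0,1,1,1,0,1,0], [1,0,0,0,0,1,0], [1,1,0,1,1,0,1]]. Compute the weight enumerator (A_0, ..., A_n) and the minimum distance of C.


Weight distribution: A_0 = 1, A_2 = 1, A_3 = 1, A_4 = 2, A_5 = 3. Minimum distance d = 2.

Enumerate all 2^3 = 8 messages m ∈ F_2^3.
For each, compute codeword c = mG in F_2^7, then tally its weight.
  m = 000 → c = 0000000, weight = 0.
  m = 100 → c = 0111010, weight = 4.
  m = 010 → c = 1000010, weight = 2.
  m = 110 → c = 1111000, weight = 4.
  m = 001 → c = 1101101, weight = 5.
  m = 101 → c = 1010111, weight = 5.
  m = 011 → c = 0101111, weight = 5.
  m = 111 → c = 0010101, weight = 3.
Tally weights:
  weight 0: 1 codewords.
  weight 2: 1 codewords.
  weight 3: 1 codewords.
  weight 4: 2 codewords.
  weight 5: 3 codewords.
Minimum distance d = smallest w > 0 with A_w > 0 = 2.
Sanity: Σ A_w = 8 = 2^3 = 8 ✓.


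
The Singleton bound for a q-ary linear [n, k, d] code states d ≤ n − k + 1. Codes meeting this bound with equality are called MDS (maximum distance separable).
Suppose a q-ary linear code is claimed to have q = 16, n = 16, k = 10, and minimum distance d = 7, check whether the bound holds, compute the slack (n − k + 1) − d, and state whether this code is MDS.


Singleton RHS = n − k + 1 = 7, slack = 0, bound satisfied, MDS.

Singleton bound: d ≤ n − k + 1.
Here n = 16, k = 10, so n − k + 1 = 7.
Given d = 7, check d ≤ 7: YES.
Slack = (n − k + 1) − d = 0.
The code is MDS (slack = 0).
Description: the claimed parameters are [16, 10, 7]_16; such a code would be MDS (meets Singleton bound).


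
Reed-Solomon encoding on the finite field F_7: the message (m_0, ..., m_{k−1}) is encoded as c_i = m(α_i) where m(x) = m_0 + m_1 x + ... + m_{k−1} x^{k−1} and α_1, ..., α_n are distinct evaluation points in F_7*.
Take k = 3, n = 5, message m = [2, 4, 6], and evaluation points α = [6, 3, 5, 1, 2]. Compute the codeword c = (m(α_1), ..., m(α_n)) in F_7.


c = [4, 5, 4, 5, 6]

Message polynomial: m(x) = 2 + 4·x + 6·x^2 (mod 7).
For each evaluation point α_i, compute m(α_i) mod 7:
  α_1 = 6: Horner steps 6 → 5 → 4, so m(6) = 4.
  α_2 = 3: Horner steps 6 → 1 → 5, so m(3) = 5.
  α_3 = 5: Horner steps 6 → 6 → 4, so m(5) = 4.
  α_4 = 1: Horner steps 6 → 3 → 5, so m(1) = 5.
  α_5 = 2: Horner steps 6 → 2 → 6, so m(2) = 6.
Codeword c = [4, 5, 4, 5, 6] ∈ F_7^5.


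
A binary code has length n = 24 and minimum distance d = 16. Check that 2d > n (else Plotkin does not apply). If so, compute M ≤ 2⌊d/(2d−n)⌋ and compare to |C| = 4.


Plotkin bound M ≤ 4; given |C| = 4 ≤ bound (satisfied).

Check applicability: 2d = 32, n = 24.
2d − n = 8 > 0, so Plotkin applies.
Compute d/(2d−n) = 16/8 ≈ 2.0000.
⌊d/(2d−n)⌋ = 2.
Plotkin bound: M ≤ 2·2 = 4.
Given |C| = 4, check: satisfied.
This |C| is at the Plotkin bound.


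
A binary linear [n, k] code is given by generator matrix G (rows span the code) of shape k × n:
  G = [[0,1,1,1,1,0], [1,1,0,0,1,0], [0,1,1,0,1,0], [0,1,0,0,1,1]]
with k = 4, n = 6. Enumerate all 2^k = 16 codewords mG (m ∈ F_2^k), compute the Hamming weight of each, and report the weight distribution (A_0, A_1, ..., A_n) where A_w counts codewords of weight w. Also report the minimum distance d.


Weight distribution: A_0 = 1, A_1 = 1, A_2 = 3, A_3 = 6, A_4 = 3, A_5 = 1, A_6 = 1. Minimum distance d = 1.

Enumerate all 2^4 = 16 messages m ∈ F_2^4.
For each, compute codeword c = mG in F_2^6, then tally its weight.
  m = 0000 → c = 000000, weight = 0.
  m = 1000 → c = 011110, weight = 4.
  m = 0100 → c = 110010, weight = 3.
  m = 1100 → c = 101100, weight = 3.
  m = 0010 → c = 011010, weight = 3.
  m = 1010 → c = 000100, weight = 1.
  m = 0110 → c = 101000, weight = 2.
  m = 1110 → c = 110110, weight = 4.
  m = 0001 → c = 010011, weight = 3.
  m = 1001 → c = 001101, weight = 3.
  m = 0101 → c = 100001, weight = 2.
  m = 1101 → c = 111111, weight = 6.
  m = 0011 → c = 001001, weight = 2.
  m = 1011 → c = 010111, weight = 4.
  m = 0111 → c = 111011, weight = 5.
  m = 1111 → c = 100101, weight = 3.
Tally weights:
  weight 0: 1 codewords.
  weight 1: 1 codewords.
  weight 2: 3 codewords.
  weight 3: 6 codewords.
  weight 4: 3 codewords.
  weight 5: 1 codewords.
  weight 6: 1 codewords.
Minimum distance d = smallest w > 0 with A_w > 0 = 1.
Sanity: Σ A_w = 16 = 2^4 = 16 ✓.


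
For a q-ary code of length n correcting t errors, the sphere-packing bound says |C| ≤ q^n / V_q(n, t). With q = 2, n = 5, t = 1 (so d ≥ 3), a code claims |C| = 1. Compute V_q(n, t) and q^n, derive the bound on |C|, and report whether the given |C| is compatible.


V_q(n, t) = 6, q^n = 32, Hamming bound = 5, |C| = 1 ≤ bound (satisfied).

Step 1: Compute V_q(n, t) = Σ_{j=0}^1 C(n, j) (q−1)^j.
  j = 0: C(5,0)·(1)^0 = 1·1 = 1.
  j = 1: C(5,1)·(1)^1 = 5·1 = 5.
  V_q(n, t) = 1 + 5 = 6.
Step 2: q^n = 2^5 = 32.
Step 3: Hamming bound ⌊q^n / V_q(n,t)⌋ = ⌊32/6⌋ = 5.
Step 4: Compare |C| = 1 to 5: satisfied.
The claimed |C| lies below the Hamming bound.


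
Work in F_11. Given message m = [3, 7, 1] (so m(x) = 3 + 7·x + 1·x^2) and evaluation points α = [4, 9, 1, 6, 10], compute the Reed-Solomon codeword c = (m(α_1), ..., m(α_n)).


c = [3, 4, 0, 4, 8]

Message polynomial: m(x) = 3 + 7·x + 1·x^2 (mod 11).
For each evaluation point α_i, compute m(α_i) mod 11:
  α_1 = 4: Horner steps 1 → 0 → 3, so m(4) = 3.
  α_2 = 9: Horner steps 1 → 5 → 4, so m(9) = 4.
  α_3 = 1: Horner steps 1 → 8 → 0, so m(1) = 0.
  α_4 = 6: Horner steps 1 → 2 → 4, so m(6) = 4.
  α_5 = 10: Horner steps 1 → 6 → 8, so m(10) = 8.
Codeword c = [3, 4, 0, 4, 8] ∈ F_11^5.


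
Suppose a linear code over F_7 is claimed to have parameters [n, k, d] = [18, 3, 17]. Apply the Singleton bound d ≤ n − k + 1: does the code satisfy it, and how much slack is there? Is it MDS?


Singleton RHS = n − k + 1 = 16, slack = -1, bound violated (no such code; not MDS).

Singleton bound: d ≤ n − k + 1.
Here n = 18, k = 3, so n − k + 1 = 16.
Given d = 17, check d ≤ 16: NO.
Slack = (n − k + 1) − d = -1.
The slack is negative: d = 17 exceeds n − k + 1 = 16 by 1, so the Singleton bound is violated and no linear [18, 3, 17]_7 code can exist. In particular it is not MDS (MDS requires d = n − k + 1 exactly).
Description: the claimed parameters are [18, 3, 17]_7; such a code would be impossible (violates the Singleton bound).


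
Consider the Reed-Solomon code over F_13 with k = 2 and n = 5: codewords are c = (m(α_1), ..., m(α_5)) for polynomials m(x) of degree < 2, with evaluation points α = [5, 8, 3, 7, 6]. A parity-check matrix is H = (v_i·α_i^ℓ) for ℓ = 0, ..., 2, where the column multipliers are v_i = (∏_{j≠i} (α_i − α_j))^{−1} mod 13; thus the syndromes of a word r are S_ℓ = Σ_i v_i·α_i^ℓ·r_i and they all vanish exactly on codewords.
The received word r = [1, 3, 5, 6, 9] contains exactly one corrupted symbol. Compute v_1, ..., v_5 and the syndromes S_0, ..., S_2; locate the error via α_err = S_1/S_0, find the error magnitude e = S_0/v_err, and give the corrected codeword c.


S = (2, 10, 11), error at position 1, error magnitude e = 2, c = [12, 3, 5, 6, 9].

Step 1: column multipliers v_i = (∏_{j≠i}(α_i − α_j))^{−1} mod 13.
  i = 1 (α = 5): (5−8)(5−3)(5−7)(5−6) = (−3)·2·(−2)·(−1) = −12 ≡ 1, so v_1 = 1^{−1} = 1 (mod 13).
  i = 2 (α = 8): (8−5)(8−3)(8−7)(8−6) = 3·5·1·2 = 30 ≡ 4, so v_2 = 4^{−1} = 10 (mod 13).
  i = 3 (α = 3): (3−5)(3−8)(3−7)(3−6) = (−2)·(−5)·(−4)·(−3) = 120 ≡ 3, so v_3 = 3^{−1} = 9 (mod 13).
  i = 4 (α = 7): (7−5)(7−8)(7−3)(7−6) = 2·(−1)·4·1 = −8 ≡ 5, so v_4 = 5^{−1} = 8 (mod 13).
  i = 5 (α = 6): (6−5)(6−8)(6−3)(6−7) = 1·(−2)·3·(−1) = 6 ≡ 6, so v_5 = 6^{−1} = 11 (mod 13).
  v = [1, 10, 9, 8, 11].
Step 2: syndromes of r = [1, 3, 5, 6, 9] (all sums mod 13).
  S_0 = Σ v_i r_i = 1·1 + 10·3 + 9·5 + 8·6 + 11·9 = 223 ≡ 2.
  S_1 = Σ v_i α_i r_i = 1·5·1 + 10·8·3 + 9·3·5 + 8·7·6 + 11·6·9 = 1310 ≡ 10.
  α_i^2 mod 13 = [12, 12, 9, 10, 10].
  S_2 = Σ v_i α_i^2 r_i = 1·12·1 + 10·12·3 + 9·9·5 + 8·10·6 + 11·10·9 = 2247 ≡ 11.
  S = (2, 10, 11) ≠ 0, so r is not a codeword (an error is present).
Step 3: locate the error. For a single error e at position i, S_ℓ = v_i·e·α_i^ℓ, so α_err = S_1/S_0.
  S_0^{−1} = 2^{−1} = 7 (mod 13), so α_err = 10·7 = 70 ≡ 5 = α_1. Error position i = 1.
  Consistency check: S_2/S_1 = 11·4 = 44 ≡ 5 = α_err ✓ (single-error assumption holds).
Step 4: error magnitude e = S_0/v_1 = S_0·∏_{j≠1}(α_1 − α_j) = 2·1 = 2 ≡ 2 (mod 13).
Step 5: correct position 1: c_1 = r_1 − e = 1 − 2 ≡ 12 (mod 13). Hence c = [12, 3, 5, 6, 9].
  Check: interpolating c through the α_i gives m(x) = 1 + 10·x (degree < 2) with m(α_i) = c_i for every i, so c is indeed a codeword.


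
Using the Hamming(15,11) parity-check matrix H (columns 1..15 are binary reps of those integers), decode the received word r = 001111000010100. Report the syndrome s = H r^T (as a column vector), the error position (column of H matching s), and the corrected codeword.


s = (0, 0, 1, 0)^T, error position = 2, corrected codeword c = 011111000010100

Compute s = H r^T mod 2 one row at a time:
  s_1 = 0 + 0 + 0 + 1 + 0 + 1 + 0 + 0 = 2 ≡ 0 (mod 2).
  s_2 = 1 + 1 + 1 + 0 + 0 + 1 + 0 + 0 = 4 ≡ 0 (mod 2).
  s_3 = 0 + 1 + 1 + 0 + 0 + 1 + 0 + 0 = 3 ≡ 1 (mod 2).
  s_4 = 0 + 1 + 1 + 0 + 0 + 1 + 1 + 0 = 4 ≡ 0 (mod 2).
s = (0, 0, 1, 0)^T — this equals column 2 of H (binary 0010), so error is at position 2.
Correct: flip bit 2 of r = 001111000010100 to get c = 011111000010100.


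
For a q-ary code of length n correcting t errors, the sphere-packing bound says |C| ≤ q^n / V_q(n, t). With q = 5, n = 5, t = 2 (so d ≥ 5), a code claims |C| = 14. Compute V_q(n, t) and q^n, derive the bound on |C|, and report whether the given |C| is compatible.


V_q(n, t) = 181, q^n = 3125, Hamming bound = 17, |C| = 14 ≤ bound (satisfied).

Step 1: Compute V_q(n, t) = Σ_{j=0}^2 C(n, j) (q−1)^j.
  j = 0: C(5,0)·(4)^0 = 1·1 = 1.
  j = 1: C(5,1)·(4)^1 = 5·4 = 20.
  j = 2: C(5,2)·(4)^2 = 10·16 = 160.
  V_q(n, t) = 1 + 20 + 160 = 181.
Step 2: q^n = 5^5 = 3125.
Step 3: Hamming bound ⌊q^n / V_q(n,t)⌋ = ⌊3125/181⌋ = 17.
Step 4: Compare |C| = 14 to 17: satisfied.
The claimed |C| lies below the Hamming bound.


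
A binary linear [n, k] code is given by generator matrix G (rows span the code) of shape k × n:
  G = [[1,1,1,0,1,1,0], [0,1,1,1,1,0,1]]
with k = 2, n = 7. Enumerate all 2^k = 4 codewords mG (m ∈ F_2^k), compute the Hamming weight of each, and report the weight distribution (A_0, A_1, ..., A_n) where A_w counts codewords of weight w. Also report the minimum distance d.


Weight distribution: A_0 = 1, A_4 = 1, A_5 = 2. Minimum distance d = 4.

Enumerate all 2^2 = 4 messages m ∈ F_2^2.
For each, compute codeword c = mG in F_2^7, then tally its weight.
  m = 00 → c = 0000000, weight = 0.
  m = 10 → c = 1110110, weight = 5.
  m = 01 → c = 0111101, weight = 5.
  m = 11 → c = 1001011, weight = 4.
Tally weights:
  weight 0: 1 codewords.
  weight 4: 1 codewords.
  weight 5: 2 codewords.
Minimum distance d = smallest w > 0 with A_w > 0 = 4.
Sanity: Σ A_w = 4 = 2^2 = 4 ✓.


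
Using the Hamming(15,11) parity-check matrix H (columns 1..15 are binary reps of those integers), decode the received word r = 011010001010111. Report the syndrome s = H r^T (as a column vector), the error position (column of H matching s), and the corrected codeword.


s = (1, 0, 1, 0)^T, error position = 10, corrected codeword c = 011010001110111

Compute s = H r^T mod 2 one row at a time:
  s_1 = 0 + 1 + 0 + 1 + 0 + 1 + 1 + 1 = 5 ≡ 1 (mod 2).
  s_2 = 0 + 1 + 0 + 0 + 0 + 1 + 1 + 1 = 4 ≡ 0 (mod 2).
  s_3 = 1 + 1 + 0 + 0 + 0 + 1 + 1 + 1 = 5 ≡ 1 (mod 2).
  s_4 = 0 + 1 + 1 + 0 + 1 + 1 + 1 + 1 = 6 ≡ 0 (mod 2).
s = (1, 0, 1, 0)^T — this equals column 10 of H (binary 1010), so error is at position 10.
Correct: flip bit 10 of r = 011010001010111 to get c = 011010001110111.


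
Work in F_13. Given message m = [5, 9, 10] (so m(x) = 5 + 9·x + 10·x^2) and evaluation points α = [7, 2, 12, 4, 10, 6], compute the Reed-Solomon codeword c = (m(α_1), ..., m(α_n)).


c = [12, 11, 6, 6, 3, 3]

Message polynomial: m(x) = 5 + 9·x + 10·x^2 (mod 13).
For each evaluation point α_i, compute m(α_i) mod 13:
  α_1 = 7: Horner steps 10 → 1 → 12, so m(7) = 12.
  α_2 = 2: Horner steps 10 → 3 → 11, so m(2) = 11.
  α_3 = 12: Horner steps 10 → 12 → 6, so m(12) = 6.
  α_4 = 4: Horner steps 10 → 10 → 6, so m(4) = 6.
  α_5 = 10: Horner steps 10 → 5 → 3, so m(10) = 3.
  α_6 = 6: Horner steps 10 → 4 → 3, so m(6) = 3.
Codeword c = [12, 11, 6, 6, 3, 3] ∈ F_13^6.


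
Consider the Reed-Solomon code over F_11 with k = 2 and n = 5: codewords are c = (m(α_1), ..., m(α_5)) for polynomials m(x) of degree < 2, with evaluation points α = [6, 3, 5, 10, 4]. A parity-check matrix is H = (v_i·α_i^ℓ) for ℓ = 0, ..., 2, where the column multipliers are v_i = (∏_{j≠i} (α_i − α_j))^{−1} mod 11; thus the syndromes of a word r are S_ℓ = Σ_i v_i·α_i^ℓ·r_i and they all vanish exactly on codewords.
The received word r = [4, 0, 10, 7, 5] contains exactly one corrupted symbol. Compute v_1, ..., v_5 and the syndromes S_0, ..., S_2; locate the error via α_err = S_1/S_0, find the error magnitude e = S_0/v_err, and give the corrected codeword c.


S = (4, 7, 4), error at position 4, error magnitude e = 5, c = [4, 0, 10, 2, 5].

Step 1: column multipliers v_i = (∏_{j≠i}(α_i − α_j))^{−1} mod 11.
  i = 1 (α = 6): (6−3)(6−5)(6−10)(6−4) = 3·1·(−4)·2 = −24 ≡ 9, so v_1 = 9^{−1} = 5 (mod 11).
  i = 2 (α = 3): (3−6)(3−5)(3−10)(3−4) = (−3)·(−2)·(−7)·(−1) = 42 ≡ 9, so v_2 = 9^{−1} = 5 (mod 11).
  i = 3 (α = 5): (5−6)(5−3)(5−10)(5−4) = (−1)·2·(−5)·1 = 10 ≡ 10, so v_3 = 10^{−1} = 10 (mod 11).
  i = 4 (α = 10): (10−6)(10−3)(10−5)(10−4) = 4·7·5·6 = 840 ≡ 4, so v_4 = 4^{−1} = 3 (mod 11).
  i = 5 (α = 4): (4−6)(4−3)(4−5)(4−10) = (−2)·1·(−1)·(−6) = −12 ≡ 10, so v_5 = 10^{−1} = 10 (mod 11).
  v = [5, 5, 10, 3, 10].
Step 2: syndromes of r = [4, 0, 10, 7, 5] (all sums mod 11).
  S_0 = Σ v_i r_i = 5·4 + 5·0 + 10·10 + 3·7 + 10·5 = 191 ≡ 4.
  S_1 = Σ v_i α_i r_i = 5·6·4 + 5·3·0 + 10·5·10 + 3·10·7 + 10·4·5 = 1030 ≡ 7.
  α_i^2 mod 11 = [3, 9, 3, 1, 5].
  S_2 = Σ v_i α_i^2 r_i = 5·3·4 + 5·9·0 + 10·3·10 + 3·1·7 + 10·5·5 = 631 ≡ 4.
  S = (4, 7, 4) ≠ 0, so r is not a codeword (an error is present).
Step 3: locate the error. For a single error e at position i, S_ℓ = v_i·e·α_i^ℓ, so α_err = S_1/S_0.
  S_0^{−1} = 4^{−1} = 3 (mod 11), so α_err = 7·3 = 21 ≡ 10 = α_4. Error position i = 4.
  Consistency check: S_2/S_1 = 4·8 = 32 ≡ 10 = α_err ✓ (single-error assumption holds).
Step 4: error magnitude e = S_0/v_4 = S_0·∏_{j≠4}(α_4 − α_j) = 4·4 = 16 ≡ 5 (mod 11).
Step 5: correct position 4: c_4 = r_4 − e = 7 − 5 ≡ 2 (mod 11). Hence c = [4, 0, 10, 2, 5].
  Check: interpolating c through the α_i gives m(x) = 7 + 5·x (degree < 2) with m(α_i) = c_i for every i, so c is indeed a codeword.


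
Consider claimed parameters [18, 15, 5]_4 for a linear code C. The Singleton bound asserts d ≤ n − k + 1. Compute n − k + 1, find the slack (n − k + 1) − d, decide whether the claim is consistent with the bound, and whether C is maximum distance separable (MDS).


Singleton RHS = n − k + 1 = 4, slack = -1, bound violated (no such code; not MDS).

Singleton bound: d ≤ n − k + 1.
Here n = 18, k = 15, so n − k + 1 = 4.
Given d = 5, check d ≤ 4: NO.
Slack = (n − k + 1) − d = -1.
The slack is negative: d = 5 exceeds n − k + 1 = 4 by 1, so the Singleton bound is violated and no linear [18, 15, 5]_4 code can exist. In particular it is not MDS (MDS requires d = n − k + 1 exactly).
Description: the claimed parameters are [18, 15, 5]_4; such a code would be impossible (violates the Singleton bound).


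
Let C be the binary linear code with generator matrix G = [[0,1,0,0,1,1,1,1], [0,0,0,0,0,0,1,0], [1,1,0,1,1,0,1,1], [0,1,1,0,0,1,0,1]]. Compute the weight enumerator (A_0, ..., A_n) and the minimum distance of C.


Weight distribution: A_0 = 1, A_1 = 1, A_2 = 1, A_3 = 2, A_4 = 3, A_5 = 5, A_6 = 3. Minimum distance d = 1.

Enumerate all 2^4 = 16 messages m ∈ F_2^4.
For each, compute codeword c = mG in F_2^8, then tally its weight.
  m = 0000 → c = 00000000, weight = 0.
  m = 1000 → c = 01001111, weight = 5.
  m = 0100 → c = 00000010, weight = 1.
  m = 1100 → c = 01001101, weight = 4.
  m = 0010 → c = 11011011, weight = 6.
  m = 1010 → c = 10010100, weight = 3.
  m = 0110 → c = 11011001, weight = 5.
  m = 1110 → c = 10010110, weight = 4.
  m = 0001 → c = 01100101, weight = 4.
  m = 1001 → c = 00101010, weight = 3.
  m = 0101 → c = 01100111, weight = 5.
  m = 1101 → c = 00101000, weight = 2.
  m = 0011 → c = 10111110, weight = 6.
  m = 1011 → c = 11110001, weight = 5.
  m = 0111 → c = 10111100, weight = 5.
  m = 1111 → c = 11110011, weight = 6.
Tally weights:
  weight 0: 1 codewords.
  weight 1: 1 codewords.
  weight 2: 1 codewords.
  weight 3: 2 codewords.
  weight 4: 3 codewords.
  weight 5: 5 codewords.
  weight 6: 3 codewords.
Minimum distance d = smallest w > 0 with A_w > 0 = 1.
Sanity: Σ A_w = 16 = 2^4 = 16 ✓.


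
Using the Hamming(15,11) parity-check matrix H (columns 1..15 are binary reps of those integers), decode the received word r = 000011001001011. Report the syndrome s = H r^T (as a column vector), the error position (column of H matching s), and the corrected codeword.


s = (0, 1, 1, 1)^T, error position = 7, corrected codeword c = 000011101001011

Compute s = H r^T mod 2 one row at a time:
  s_1 = 0 + 1 + 0 + 0 + 1 + 0 + 1 + 1 = 4 ≡ 0 (mod 2).
  s_2 = 0 + 1 + 1 + 0 + 1 + 0 + 1 + 1 = 5 ≡ 1 (mod 2).
  s_3 = 0 + 0 + 1 + 0 + 0 + 0 + 1 + 1 = 3 ≡ 1 (mod 2).
  s_4 = 0 + 0 + 1 + 0 + 1 + 0 + 0 + 1 = 3 ≡ 1 (mod 2).
s = (0, 1, 1, 1)^T — this equals column 7 of H (binary 0111), so error is at position 7.
Correct: flip bit 7 of r = 000011001001011 to get c = 000011101001011.


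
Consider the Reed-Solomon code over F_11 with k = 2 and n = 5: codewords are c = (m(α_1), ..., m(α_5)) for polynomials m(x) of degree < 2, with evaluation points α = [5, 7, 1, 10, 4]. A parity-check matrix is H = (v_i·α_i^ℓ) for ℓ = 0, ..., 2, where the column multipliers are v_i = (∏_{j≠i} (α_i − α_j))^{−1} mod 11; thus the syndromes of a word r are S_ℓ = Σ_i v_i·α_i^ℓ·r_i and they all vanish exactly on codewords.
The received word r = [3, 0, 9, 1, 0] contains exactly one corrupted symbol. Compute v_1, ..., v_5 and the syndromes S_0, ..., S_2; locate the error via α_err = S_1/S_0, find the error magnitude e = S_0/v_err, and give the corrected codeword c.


S = (1, 4, 5), error at position 5, error magnitude e = 1, c = [3, 0, 9, 1, 10].

Step 1: column multipliers v_i = (∏_{j≠i}(α_i − α_j))^{−1} mod 11.
  i = 1 (α = 5): (5−7)(5−1)(5−10)(5−4) = (−2)·4·(−5)·1 = 40 ≡ 7, so v_1 = 7^{−1} = 8 (mod 11).
  i = 2 (α = 7): (7−5)(7−1)(7−10)(7−4) = 2·6·(−3)·3 = −108 ≡ 2, so v_2 = 2^{−1} = 6 (mod 11).
  i = 3 (α = 1): (1−5)(1−7)(1−10)(1−4) = (−4)·(−6)·(−9)·(−3) = 648 ≡ 10, so v_3 = 10^{−1} = 10 (mod 11).
  i = 4 (α = 10): (10−5)(10−7)(10−1)(10−4) = 5·3·9·6 = 810 ≡ 7, so v_4 = 7^{−1} = 8 (mod 11).
  i = 5 (α = 4): (4−5)(4−7)(4−1)(4−10) = (−1)·(−3)·3·(−6) = −54 ≡ 1, so v_5 = 1^{−1} = 1 (mod 11).
  v = [8, 6, 10, 8, 1].
Step 2: syndromes of r = [3, 0, 9, 1, 0] (all sums mod 11).
  S_0 = Σ v_i r_i = 8·3 + 6·0 + 10·9 + 8·1 + 1·0 = 122 ≡ 1.
  S_1 = Σ v_i α_i r_i = 8·5·3 + 6·7·0 + 10·1·9 + 8·10·1 + 1·4·0 = 290 ≡ 4.
  α_i^2 mod 11 = [3, 5, 1, 1, 5].
  S_2 = Σ v_i α_i^2 r_i = 8·3·3 + 6·5·0 + 10·1·9 + 8·1·1 + 1·5·0 = 170 ≡ 5.
  S = (1, 4, 5) ≠ 0, so r is not a codeword (an error is present).
Step 3: locate the error. For a single error e at position i, S_ℓ = v_i·e·α_i^ℓ, so α_err = S_1/S_0.
  S_0^{−1} = 1^{−1} = 1 (mod 11), so α_err = 4·1 = 4 ≡ 4 = α_5. Error position i = 5.
  Consistency check: S_2/S_1 = 5·3 = 15 ≡ 4 = α_err ✓ (single-error assumption holds).
Step 4: error magnitude e = S_0/v_5 = S_0·∏_{j≠5}(α_5 − α_j) = 1·1 = 1 ≡ 1 (mod 11).
Step 5: correct position 5: c_5 = r_5 − e = 0 − 1 ≡ 10 (mod 11). Hence c = [3, 0, 9, 1, 10].
  Check: interpolating c through the α_i gives m(x) = 5 + 4·x (degree < 2) with m(α_i) = c_i for every i, so c is indeed a codeword.


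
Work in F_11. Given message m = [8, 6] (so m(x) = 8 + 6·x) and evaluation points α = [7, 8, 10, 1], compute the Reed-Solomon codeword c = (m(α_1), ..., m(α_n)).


c = [6, 1, 2, 3]

Message polynomial: m(x) = 8 + 6·x (mod 11).
For each evaluation point α_i, compute m(α_i) mod 11:
  α_1 = 7: Horner steps 6 → 6, so m(7) = 6.
  α_2 = 8: Horner steps 6 → 1, so m(8) = 1.
  α_3 = 10: Horner steps 6 → 2, so m(10) = 2.
  α_4 = 1: Horner steps 6 → 3, so m(1) = 3.
Codeword c = [6, 1, 2, 3] ∈ F_11^4.


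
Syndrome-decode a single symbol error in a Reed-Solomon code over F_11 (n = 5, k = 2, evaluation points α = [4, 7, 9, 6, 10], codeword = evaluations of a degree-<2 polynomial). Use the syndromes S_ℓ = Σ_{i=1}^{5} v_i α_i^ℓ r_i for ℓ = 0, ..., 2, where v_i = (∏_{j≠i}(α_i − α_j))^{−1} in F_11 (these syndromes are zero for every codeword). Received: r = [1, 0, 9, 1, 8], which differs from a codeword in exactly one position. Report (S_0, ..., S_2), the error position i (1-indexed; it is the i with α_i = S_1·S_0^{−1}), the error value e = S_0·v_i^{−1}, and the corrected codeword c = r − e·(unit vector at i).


S = (5, 9, 3), error at position 1, error magnitude e = 9, c = [3, 0, 9, 1, 8].

Step 1: column multipliers v_i = (∏_{j≠i}(α_i − α_j))^{−1} mod 11.
  i = 1 (α = 4): (4−7)(4−9)(4−6)(4−10) = (−3)·(−5)·(−2)·(−6) = 180 ≡ 4, so v_1 = 4^{−1} = 3 (mod 11).
  i = 2 (α = 7): (7−4)(7−9)(7−6)(7−10) = 3·(−2)·1·(−3) = 18 ≡ 7, so v_2 = 7^{−1} = 8 (mod 11).
  i = 3 (α = 9): (9−4)(9−7)(9−6)(9−10) = 5·2·3·(−1) = −30 ≡ 3, so v_3 = 3^{−1} = 4 (mod 11).
  i = 4 (α = 6): (6−4)(6−7)(6−9)(6−10) = 2·(−1)·(−3)·(−4) = −24 ≡ 9, so v_4 = 9^{−1} = 5 (mod 11).
  i = 5 (α = 10): (10−4)(10−7)(10−9)(10−6) = 6·3·1·4 = 72 ≡ 6, so v_5 = 6^{−1} = 2 (mod 11).
  v = [3, 8, 4, 5, 2].
Step 2: syndromes of r = [1, 0, 9, 1, 8] (all sums mod 11).
  S_0 = Σ v_i r_i = 3·1 + 8·0 + 4·9 + 5·1 + 2·8 = 60 ≡ 5.
  S_1 = Σ v_i α_i r_i = 3·4·1 + 8·7·0 + 4·9·9 + 5·6·1 + 2·10·8 = 526 ≡ 9.
  α_i^2 mod 11 = [5, 5, 4, 3, 1].
  S_2 = Σ v_i α_i^2 r_i = 3·5·1 + 8·5·0 + 4·4·9 + 5·3·1 + 2·1·8 = 190 ≡ 3.
  S = (5, 9, 3) ≠ 0, so r is not a codeword (an error is present).
Step 3: locate the error. For a single error e at position i, S_ℓ = v_i·e·α_i^ℓ, so α_err = S_1/S_0.
  S_0^{−1} = 5^{−1} = 9 (mod 11), so α_err = 9·9 = 81 ≡ 4 = α_1. Error position i = 1.
  Consistency check: S_2/S_1 = 3·5 = 15 ≡ 4 = α_err ✓ (single-error assumption holds).
Step 4: error magnitude e = S_0/v_1 = S_0·∏_{j≠1}(α_1 − α_j) = 5·4 = 20 ≡ 9 (mod 11).
Step 5: correct position 1: c_1 = r_1 − e = 1 − 9 ≡ 3 (mod 11). Hence c = [3, 0, 9, 1, 8].
  Check: interpolating c through the α_i gives m(x) = 7 + 10·x (degree < 2) with m(α_i) = c_i for every i, so c is indeed a codeword.


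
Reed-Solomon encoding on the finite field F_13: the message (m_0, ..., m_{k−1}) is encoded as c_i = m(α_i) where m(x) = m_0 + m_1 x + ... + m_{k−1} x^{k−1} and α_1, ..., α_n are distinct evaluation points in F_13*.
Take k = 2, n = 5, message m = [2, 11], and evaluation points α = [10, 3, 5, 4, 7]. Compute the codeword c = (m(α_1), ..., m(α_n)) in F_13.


c = [8, 9, 5, 7, 1]

Message polynomial: m(x) = 2 + 11·x (mod 13).
For each evaluation point α_i, compute m(α_i) mod 13:
  α_1 = 10: Horner steps 11 → 8, so m(10) = 8.
  α_2 = 3: Horner steps 11 → 9, so m(3) = 9.
  α_3 = 5: Horner steps 11 → 5, so m(5) = 5.
  α_4 = 4: Horner steps 11 → 7, so m(4) = 7.
  α_5 = 7: Horner steps 11 → 1, so m(7) = 1.
Codeword c = [8, 9, 5, 7, 1] ∈ F_13^5.


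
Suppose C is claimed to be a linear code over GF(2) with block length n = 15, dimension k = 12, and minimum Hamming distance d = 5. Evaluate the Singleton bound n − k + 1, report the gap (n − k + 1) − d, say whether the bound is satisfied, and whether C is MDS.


Singleton RHS = n − k + 1 = 4, slack = -1, bound violated (no such code; not MDS).

Singleton bound: d ≤ n − k + 1.
Here n = 15, k = 12, so n − k + 1 = 4.
Given d = 5, check d ≤ 4: NO.
Slack = (n − k + 1) − d = -1.
The slack is negative: d = 5 exceeds n − k + 1 = 4 by 1, so the Singleton bound is violated and no linear [15, 12, 5]_2 code can exist. In particular it is not MDS (MDS requires d = n − k + 1 exactly).
Description: the claimed parameters are [15, 12, 5]_2; such a code would be impossible (violates the Singleton bound).


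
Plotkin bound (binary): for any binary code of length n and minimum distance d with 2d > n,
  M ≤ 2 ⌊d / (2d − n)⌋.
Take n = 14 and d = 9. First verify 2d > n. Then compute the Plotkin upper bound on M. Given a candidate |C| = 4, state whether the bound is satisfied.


Plotkin bound M ≤ 4; given |C| = 4 ≤ bound (satisfied).

Check applicability: 2d = 18, n = 14.
2d − n = 4 > 0, so Plotkin applies.
Compute d/(2d−n) = 9/4 ≈ 2.2500.
⌊d/(2d−n)⌋ = 2.
Plotkin bound: M ≤ 2·2 = 4.
Given |C| = 4, check: satisfied.
This |C| is at the Plotkin bound.


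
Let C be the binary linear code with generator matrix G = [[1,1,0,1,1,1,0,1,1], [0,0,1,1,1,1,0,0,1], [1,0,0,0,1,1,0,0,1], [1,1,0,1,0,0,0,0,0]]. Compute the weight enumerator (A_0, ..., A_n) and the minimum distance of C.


Weight distribution: A_0 = 1, A_2 = 2, A_3 = 4, A_4 = 3, A_5 = 2, A_6 = 2, A_7 = 2. Minimum distance d = 2.

Enumerate all 2^4 = 16 messages m ∈ F_2^4.
For each, compute codeword c = mG in F_2^9, then tally its weight.
  m = 0000 → c = 000000000, weight = 0.
  m = 1000 → c = 110111011, weight = 7.
  m = 0100 → c = 001111001, weight = 5.
  m = 1100 → c = 111000010, weight = 4.
  m = 0010 → c = 100011001, weight = 4.
  m = 1010 → c = 010100010, weight = 3.
  m = 0110 → c = 101100000, weight = 3.
  m = 1110 → c = 011011011, weight = 6.
  m = 0001 → c = 110100000, weight = 3.
  m = 1001 → c = 000011011, weight = 4.
  m = 0101 → c = 111011001, weight = 6.
  m = 1101 → c = 001100010, weight = 3.
  m = 0011 → c = 010111001, weight = 5.
  m = 1011 → c = 100000010, weight = 2.
  m = 0111 → c = 011000000, weight = 2.
  m = 1111 → c = 101111011, weight = 7.
Tally weights:
  weight 0: 1 codewords.
  weight 2: 2 codewords.
  weight 3: 4 codewords.
  weight 4: 3 codewords.
  weight 5: 2 codewords.
  weight 6: 2 codewords.
  weight 7: 2 codewords.
Minimum distance d = smallest w > 0 with A_w > 0 = 2.
Sanity: Σ A_w = 16 = 2^4 = 16 ✓.


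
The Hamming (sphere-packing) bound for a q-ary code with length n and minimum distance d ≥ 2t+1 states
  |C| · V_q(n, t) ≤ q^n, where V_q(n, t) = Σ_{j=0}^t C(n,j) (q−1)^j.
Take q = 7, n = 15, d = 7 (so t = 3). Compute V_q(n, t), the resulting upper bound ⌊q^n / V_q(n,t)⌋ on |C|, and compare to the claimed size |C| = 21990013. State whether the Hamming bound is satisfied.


V_q(n, t) = 102151, q^n = 4747561509943, Hamming bound = 46475918, |C| = 21990013 ≤ bound (satisfied).

Step 1: Compute V_q(n, t) = Σ_{j=0}^3 C(n, j) (q−1)^j.
  j = 0: C(15,0)·(6)^0 = 1·1 = 1.
  j = 1: C(15,1)·(6)^1 = 15·6 = 90.
  j = 2: C(15,2)·(6)^2 = 105·36 = 3780.
  j = 3: C(15,3)·(6)^3 = 455·216 = 98280.
  V_q(n, t) = 1 + 90 + 3780 + 98280 = 102151.
Step 2: q^n = 7^15 = 4747561509943.
Step 3: Hamming bound ⌊q^n / V_q(n,t)⌋ = ⌊4747561509943/102151⌋ = 46475918.
Step 4: Compare |C| = 21990013 to 46475918: satisfied.
The claimed |C| lies below the Hamming bound.


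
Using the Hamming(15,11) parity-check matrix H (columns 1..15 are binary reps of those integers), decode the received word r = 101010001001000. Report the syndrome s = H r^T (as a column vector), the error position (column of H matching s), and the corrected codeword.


s = (0, 0, 1, 0)^T, error position = 2, corrected codeword c = 111010001001000

Compute s = H r^T mod 2 one row at a time:
  s_1 = 0 + 1 + 0 + 0 + 1 + 0 + 0 + 0 = 2 ≡ 0 (mod 2).
  s_2 = 0 + 1 + 0 + 0 + 1 + 0 + 0 + 0 = 2 ≡ 0 (mod 2).
  s_3 = 0 + 1 + 0 + 0 + 0 + 0 + 0 + 0 = 1 ≡ 1 (mod 2).
  s_4 = 1 + 1 + 1 + 0 + 1 + 0 + 0 + 0 = 4 ≡ 0 (mod 2).
s = (0, 0, 1, 0)^T — this equals column 2 of H (binary 0010), so error is at position 2.
Correct: flip bit 2 of r = 101010001001000 to get c = 111010001001000.


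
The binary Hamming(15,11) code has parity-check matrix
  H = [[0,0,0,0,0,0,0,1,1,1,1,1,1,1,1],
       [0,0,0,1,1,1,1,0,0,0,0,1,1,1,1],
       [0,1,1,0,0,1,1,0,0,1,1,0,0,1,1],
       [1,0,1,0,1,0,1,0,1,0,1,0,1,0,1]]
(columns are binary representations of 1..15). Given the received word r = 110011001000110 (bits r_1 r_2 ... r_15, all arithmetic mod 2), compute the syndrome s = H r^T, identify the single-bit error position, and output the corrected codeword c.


s = (1, 0, 1, 0)^T, error position = 10, corrected codeword c = 110011001100110

Compute s = H r^T mod 2 one row at a time:
  s_1 = 0 + 1 + 0 + 0 + 0 + 1 + 1 + 0 = 3 ≡ 1 (mod 2).
  s_2 = 0 + 1 + 1 + 0 + 0 + 1 + 1 + 0 = 4 ≡ 0 (mod 2).
  s_3 = 1 + 0 + 1 + 0 + 0 + 0 + 1 + 0 = 3 ≡ 1 (mod 2).
  s_4 = 1 + 0 + 1 + 0 + 1 + 0 + 1 + 0 = 4 ≡ 0 (mod 2).
s = (1, 0, 1, 0)^T — this equals column 10 of H (binary 1010), so error is at position 10.
Correct: flip bit 10 of r = 110011001000110 to get c = 110011001100110.


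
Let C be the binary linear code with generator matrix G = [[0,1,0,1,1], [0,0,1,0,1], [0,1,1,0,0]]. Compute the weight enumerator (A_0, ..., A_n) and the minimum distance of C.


Weight distribution: A_0 = 1, A_1 = 1, A_2 = 3, A_3 = 3. Minimum distance d = 1.

Enumerate all 2^3 = 8 messages m ∈ F_2^3.
For each, compute codeword c = mG in F_2^5, then tally its weight.
  m = 000 → c = 00000, weight = 0.
  m = 100 → c = 01011, weight = 3.
  m = 010 → c = 00101, weight = 2.
  m = 110 → c = 01110, weight = 3.
  m = 001 → c = 01100, weight = 2.
  m = 101 → c = 00111, weight = 3.
  m = 011 → c = 01001, weight = 2.
  m = 111 → c = 00010, weight = 1.
Tally weights:
  weight 0: 1 codewords.
  weight 1: 1 codewords.
  weight 2: 3 codewords.
  weight 3: 3 codewords.
Minimum distance d = smallest w > 0 with A_w > 0 = 1.
Sanity: Σ A_w = 8 = 2^3 = 8 ✓.


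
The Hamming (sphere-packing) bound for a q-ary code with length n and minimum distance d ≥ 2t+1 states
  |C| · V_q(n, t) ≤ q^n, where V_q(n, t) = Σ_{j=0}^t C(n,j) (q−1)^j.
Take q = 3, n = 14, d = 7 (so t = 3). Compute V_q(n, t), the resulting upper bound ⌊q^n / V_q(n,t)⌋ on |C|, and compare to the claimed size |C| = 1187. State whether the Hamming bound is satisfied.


V_q(n, t) = 3305, q^n = 4782969, Hamming bound = 1447, |C| = 1187 ≤ bound (satisfied).

Step 1: Compute V_q(n, t) = Σ_{j=0}^3 C(n, j) (q−1)^j.
  j = 0: C(14,0)·(2)^0 = 1·1 = 1.
  j = 1: C(14,1)·(2)^1 = 14·2 = 28.
  j = 2: C(14,2)·(2)^2 = 91·4 = 364.
  j = 3: C(14,3)·(2)^3 = 364·8 = 2912.
  V_q(n, t) = 1 + 28 + 364 + 2912 = 3305.
Step 2: q^n = 3^14 = 4782969.
Step 3: Hamming bound ⌊q^n / V_q(n,t)⌋ = ⌊4782969/3305⌋ = 1447.
Step 4: Compare |C| = 1187 to 1447: satisfied.
The claimed |C| lies below the Hamming bound.


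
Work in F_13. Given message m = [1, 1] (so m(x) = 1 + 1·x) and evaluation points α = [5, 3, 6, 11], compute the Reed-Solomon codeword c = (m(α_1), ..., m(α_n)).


c = [6, 4, 7, 12]

Message polynomial: m(x) = 1 + 1·x (mod 13).
For each evaluation point α_i, compute m(α_i) mod 13:
  α_1 = 5: Horner steps 1 → 6, so m(5) = 6.
  α_2 = 3: Horner steps 1 → 4, so m(3) = 4.
  α_3 = 6: Horner steps 1 → 7, so m(6) = 7.
  α_4 = 11: Horner steps 1 → 12, so m(11) = 12.
Codeword c = [6, 4, 7, 12] ∈ F_13^4.


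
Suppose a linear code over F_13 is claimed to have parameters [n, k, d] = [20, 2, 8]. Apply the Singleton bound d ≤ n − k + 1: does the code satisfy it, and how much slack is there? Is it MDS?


Singleton RHS = n − k + 1 = 19, slack = 11, bound satisfied, not MDS.

Singleton bound: d ≤ n − k + 1.
Here n = 20, k = 2, so n − k + 1 = 19.
Given d = 8, check d ≤ 19: YES.
Slack = (n − k + 1) − d = 11.
The code is NOT MDS (slack = 11 > 0).
Description: the claimed parameters are [20, 2, 8]_13; such a code would be non-MDS.


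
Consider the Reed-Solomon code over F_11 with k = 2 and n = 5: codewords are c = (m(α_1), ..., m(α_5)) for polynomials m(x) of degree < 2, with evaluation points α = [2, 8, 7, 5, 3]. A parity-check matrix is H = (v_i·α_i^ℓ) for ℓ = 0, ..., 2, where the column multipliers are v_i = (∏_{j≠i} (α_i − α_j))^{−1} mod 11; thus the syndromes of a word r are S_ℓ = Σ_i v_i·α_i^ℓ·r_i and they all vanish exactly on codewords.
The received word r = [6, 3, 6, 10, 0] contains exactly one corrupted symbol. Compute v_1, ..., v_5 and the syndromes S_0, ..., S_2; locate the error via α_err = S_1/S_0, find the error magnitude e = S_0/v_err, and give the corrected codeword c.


S = (2, 3, 10), error at position 3, error magnitude e = 8, c = [6, 3, 9, 10, 0].

Step 1: column multipliers v_i = (∏_{j≠i}(α_i − α_j))^{−1} mod 11.
  i = 1 (α = 2): (2−8)(2−7)(2−5)(2−3) = (−6)·(−5)·(−3)·(−1) = 90 ≡ 2, so v_1 = 2^{−1} = 6 (mod 11).
  i = 2 (α = 8): (8−2)(8−7)(8−5)(8−3) = 6·1·3·5 = 90 ≡ 2, so v_2 = 2^{−1} = 6 (mod 11).
  i = 3 (α = 7): (7−2)(7−8)(7−5)(7−3) = 5·(−1)·2·4 = −40 ≡ 4, so v_3 = 4^{−1} = 3 (mod 11).
  i = 4 (α = 5): (5−2)(5−8)(5−7)(5−3) = 3·(−3)·(−2)·2 = 36 ≡ 3, so v_4 = 3^{−1} = 4 (mod 11).
  i = 5 (α = 3): (3−2)(3−8)(3−7)(3−5) = 1·(−5)·(−4)·(−2) = −40 ≡ 4, so v_5 = 4^{−1} = 3 (mod 11).
  v = [6, 6, 3, 4, 3].
Step 2: syndromes of r = [6, 3, 6, 10, 0] (all sums mod 11).
  S_0 = Σ v_i r_i = 6·6 + 6·3 + 3·6 + 4·10 + 3·0 = 112 ≡ 2.
  S_1 = Σ v_i α_i r_i = 6·2·6 + 6·8·3 + 3·7·6 + 4·5·10 + 3·3·0 = 542 ≡ 3.
  α_i^2 mod 11 = [4, 9, 5, 3, 9].
  S_2 = Σ v_i α_i^2 r_i = 6·4·6 + 6·9·3 + 3·5·6 + 4·3·10 + 3·9·0 = 516 ≡ 10.
  S = (2, 3, 10) ≠ 0, so r is not a codeword (an error is present).
Step 3: locate the error. For a single error e at position i, S_ℓ = v_i·e·α_i^ℓ, so α_err = S_1/S_0.
  S_0^{−1} = 2^{−1} = 6 (mod 11), so α_err = 3·6 = 18 ≡ 7 = α_3. Error position i = 3.
  Consistency check: S_2/S_1 = 10·4 = 40 ≡ 7 = α_err ✓ (single-error assumption holds).
Step 4: error magnitude e = S_0/v_3 = S_0·∏_{j≠3}(α_3 − α_j) = 2·4 = 8 ≡ 8 (mod 11).
Step 5: correct position 3: c_3 = r_3 − e = 6 − 8 ≡ 9 (mod 11). Hence c = [6, 3, 9, 10, 0].
  Check: interpolating c through the α_i gives m(x) = 7 + 5·x (degree < 2) with m(α_i) = c_i for every i, so c is indeed a codeword.


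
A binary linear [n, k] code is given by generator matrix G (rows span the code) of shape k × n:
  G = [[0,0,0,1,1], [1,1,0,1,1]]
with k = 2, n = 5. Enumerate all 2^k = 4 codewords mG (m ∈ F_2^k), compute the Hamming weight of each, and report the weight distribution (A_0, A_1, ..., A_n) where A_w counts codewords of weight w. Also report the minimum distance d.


Weight distribution: A_0 = 1, A_2 = 2, A_4 = 1. Minimum distance d = 2.

Enumerate all 2^2 = 4 messages m ∈ F_2^2.
For each, compute codeword c = mG in F_2^5, then tally its weight.
  m = 00 → c = 00000, weight = 0.
  m = 10 → c = 00011, weight = 2.
  m = 01 → c = 11011, weight = 4.
  m = 11 → c = 11000, weight = 2.
Tally weights:
  weight 0: 1 codewords.
  weight 2: 2 codewords.
  weight 4: 1 codewords.
Minimum distance d = smallest w > 0 with A_w > 0 = 2.
Sanity: Σ A_w = 4 = 2^2 = 4 ✓.
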